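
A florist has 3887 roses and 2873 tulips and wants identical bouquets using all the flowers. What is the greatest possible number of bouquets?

Euclid: 3887 = 1·2873 + 1014; 2873 = 2·1014 + 845; 1014 = 1·845 + 169; 845 = 5·169 + 0. Last nonzero remainder: 169.

169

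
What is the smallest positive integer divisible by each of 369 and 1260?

gcd first: 1260 = 3·369 + 153; 369 = 2·153 + 63; 153 = 2·63 + 27; 63 = 2·27 + 9; 27 = 3·9 + 0 → gcd = 9
lcm = 369·1260/gcd = 464940/9 = 51660

51660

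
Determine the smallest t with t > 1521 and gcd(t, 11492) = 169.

1859

Multiples of 169 above 1521: 169·10, 169·11, … . Need the cofactor coprime to 11492/169 = 68.
Checking s = 10, 11, … the first with gcd(s, 68) = 1 is s = 11, giving 1859.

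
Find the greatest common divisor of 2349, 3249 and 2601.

9

gcd(2349, 3249): 3249 = 1·2349 + 900; 2349 = 2·900 + 549; 900 = 1·549 + 351; 549 = 1·351 + 198; 351 = 1·198 + 153; 198 = 1·153 + 45; 153 = 3·45 + 18; 45 = 2·18 + 9; 18 = 2·9 + 0 → 9
gcd(9, 2601): 2601 = 289·9 + 0 → 9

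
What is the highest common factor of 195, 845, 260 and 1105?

65

gcd(195, 845): 845 = 4·195 + 65; 195 = 3·65 + 0 → 65
gcd(65, 260): 260 = 4·65 + 0 → 65
gcd(65, 1105): 1105 = 17·65 + 0 → 65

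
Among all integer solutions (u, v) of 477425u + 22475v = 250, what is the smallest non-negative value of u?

Euclid: 477425 = 21·22475 + 5450; 22475 = 4·5450 + 675; 5450 = 8·675 + 50; 675 = 13·50 + 25; 50 = 2·25 + 0 → gcd = 25; 250 = 25·10.
Back-substitution yields 477425·(-433) + 22475·(9198) = 25, so one solution is u = -433·10 = -4330, v = 9198·10 = 91980.
Solutions in u differ by 22475/25 = 899; the one in [0, 899) is -4330 mod 899 = 165.

165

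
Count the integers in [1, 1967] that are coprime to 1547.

1547 = 7·13·17. Inclusion–exclusion on these primes:
1967 − ⌊1967/7⌋ − ⌊1967/13⌋ − ⌊1967/17⌋ + ⌊1967/91⌋ + ⌊1967/119⌋ + ⌊1967/221⌋ − ⌊1967/1547⌋ = 1464

1464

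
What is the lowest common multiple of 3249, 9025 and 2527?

568575

lcm(3249, 9025) = 3249·9025/gcd = 29322225/361 = 81225
lcm(81225, 2527) = 81225·2527/gcd = 205255575/361 = 568575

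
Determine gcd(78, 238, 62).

78 = 2 · 3 · 13; 238 = 2 · 7 · 17; 62 = 2 · 31
gcd takes min exponent of each prime: 2 = 2

2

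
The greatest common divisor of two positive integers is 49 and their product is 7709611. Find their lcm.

gcd·lcm = product, so lcm = 7709611/49 = 157339.

157339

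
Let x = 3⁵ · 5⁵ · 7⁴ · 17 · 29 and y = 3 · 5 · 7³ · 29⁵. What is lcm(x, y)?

635751460006621875

max exponent per prime: 3⁵ · 5⁵ · 7⁴ · 17 · 29⁵ = 635751460006621875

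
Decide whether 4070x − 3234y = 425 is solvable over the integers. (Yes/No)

No

gcd(4070, 3234): 4070 = 1·3234 + 836; 3234 = 3·836 + 726; 836 = 1·726 + 110; 726 = 6·110 + 66; 110 = 1·66 + 44; 66 = 1·44 + 22; 44 = 2·22 + 0 → 22
22 does not divide 425, so a solution does not exist.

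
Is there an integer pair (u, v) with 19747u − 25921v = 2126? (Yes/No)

No

By Bézout, 19747u − 25921v = 2126 has integer solutions iff gcd(19747, 25921) | 2126.
Euclid: 25921 = 1·19747 + 6174; 19747 = 3·6174 + 1225; 6174 = 5·1225 + 49; 1225 = 25·49 + 0. gcd = 49; 2126 mod 49 = 19. No.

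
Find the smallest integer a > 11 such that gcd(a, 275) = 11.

22

gcd(a, 275) = 11 forces 11 | a; write a = 11s. Then gcd(11s, 11·25) = 11·gcd(s, 25), so need gcd(s, 25) = 1.
11s > 11 gives s ≥ 2. The least s ≥ 2 coprime to 25 is 2, so a = 11·2 = 22.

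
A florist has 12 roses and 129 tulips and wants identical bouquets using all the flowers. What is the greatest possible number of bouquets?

3

12 = 2² · 3
129 = 3 · 43
Common: 3 = 3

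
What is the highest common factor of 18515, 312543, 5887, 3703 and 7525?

gcd(18515, 312543): 312543 = 16·18515 + 16303; 18515 = 1·16303 + 2212; 16303 = 7·2212 + 819; 2212 = 2·819 + 574; 819 = 1·574 + 245; 574 = 2·245 + 84; 245 = 2·84 + 77; 84 = 1·77 + 7; 77 = 11·7 + 0 → 7
gcd(7, 5887): 5887 = 841·7 + 0 → 7
gcd(7, 3703): 3703 = 529·7 + 0 → 7
gcd(7, 7525): 7525 = 1075·7 + 0 → 7

7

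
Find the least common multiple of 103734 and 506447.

3090339594

gcd first: 506447 = 4·103734 + 91511; 103734 = 1·91511 + 12223; 91511 = 7·12223 + 5950; 12223 = 2·5950 + 323; 5950 = 18·323 + 136; 323 = 2·136 + 51; 136 = 2·51 + 34; 51 = 1·34 + 17; 34 = 2·17 + 0 → gcd = 17
lcm = 103734·506447/gcd = 52535773098/17 = 3090339594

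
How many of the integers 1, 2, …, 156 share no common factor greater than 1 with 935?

Prime factors of 935: 5, 11, 17. Count integers ≤ 156 divisible by none of them.
By inclusion–exclusion: 156 − ⌊156/5⌋ − ⌊156/11⌋ − ⌊156/17⌋ + ⌊156/55⌋ + ⌊156/85⌋ + ⌊156/187⌋ − ⌊156/935⌋ = 105.

105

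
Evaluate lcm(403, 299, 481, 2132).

56244292

403 = 13 · 31; 299 = 13 · 23; 481 = 13 · 37; 2132 = 2² · 13 · 41
lcm takes max exponent of each prime: 2² · 13 · 23 · 31 · 37 · 41 = 56244292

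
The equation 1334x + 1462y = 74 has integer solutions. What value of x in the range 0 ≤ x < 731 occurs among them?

719

Reduce mod 1462: 1334x ≡ 74 (mod 1462). With g = gcd(1334, 1462) = 2 dividing 74, divide through: 667x ≡ 37 (mod 731).
Since gcd(667, 731) = 1, x ≡ 37·(667)⁻¹ ≡ 719 (mod 731). Smallest non-negative: 719.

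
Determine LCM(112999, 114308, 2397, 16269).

lcm(112999, 114308) = 112999·114308/gcd = 12916689692/17 = 759805276
lcm(759805276, 2397) = 759805276·2397/gcd = 1821253246572/17 = 107132543916
lcm(107132543916, 16269) = 107132543916·16269/gcd = 1742939356969404/51 = 34175281509204

34175281509204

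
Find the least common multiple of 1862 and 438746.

gcd first: 438746 = 235·1862 + 1176; 1862 = 1·1176 + 686; 1176 = 1·686 + 490; 686 = 1·490 + 196; 490 = 2·196 + 98; 196 = 2·98 + 0 → gcd = 98
lcm = 1862·438746/gcd = 816945052/98 = 8336174

8336174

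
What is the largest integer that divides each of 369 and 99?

369 = 3² · 41
99 = 3² · 11
Common: 3² = 9

9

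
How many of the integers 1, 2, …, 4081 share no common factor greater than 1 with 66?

Prime factors of 66: 2, 3, 11. Count integers ≤ 4081 divisible by none of them.
By inclusion–exclusion: 4081 − ⌊4081/2⌋ − ⌊4081/3⌋ − ⌊4081/11⌋ + ⌊4081/6⌋ + ⌊4081/22⌋ + ⌊4081/33⌋ − ⌊4081/66⌋ = 1237.

1237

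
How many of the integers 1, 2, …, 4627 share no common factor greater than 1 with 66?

66 = 2·3·11. Inclusion–exclusion on these primes:
4627 − ⌊4627/2⌋ − ⌊4627/3⌋ − ⌊4627/11⌋ + ⌊4627/6⌋ + ⌊4627/22⌋ + ⌊4627/33⌋ − ⌊4627/66⌋ = 1403

1403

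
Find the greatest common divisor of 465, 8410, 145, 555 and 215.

5

465 = 3 · 5 · 31; 8410 = 2 · 5 · 29²; 145 = 5 · 29; 555 = 3 · 5 · 37; 215 = 5 · 43
gcd takes min exponent of each prime: 5 = 5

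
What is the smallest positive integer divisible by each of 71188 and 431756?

591073964

gcd first: 431756 = 6·71188 + 4628; 71188 = 15·4628 + 1768; 4628 = 2·1768 + 1092; 1768 = 1·1092 + 676; 1092 = 1·676 + 416; 676 = 1·416 + 260; 416 = 1·260 + 156; 260 = 1·156 + 104; 156 = 1·104 + 52; 104 = 2·52 + 0 → gcd = 52
lcm = 71188·431756/gcd = 30735846128/52 = 591073964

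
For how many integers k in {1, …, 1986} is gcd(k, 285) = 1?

1003

Prime factors of 285: 3, 5, 19. Count integers ≤ 1986 divisible by none of them.
By inclusion–exclusion: 1986 − ⌊1986/3⌋ − ⌊1986/5⌋ − ⌊1986/19⌋ + ⌊1986/15⌋ + ⌊1986/57⌋ + ⌊1986/95⌋ − ⌊1986/285⌋ = 1003.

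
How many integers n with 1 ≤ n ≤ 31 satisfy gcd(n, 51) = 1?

20

51 = 3·17. Inclusion–exclusion on these primes:
31 − ⌊31/3⌋ − ⌊31/17⌋ + ⌊31/51⌋ = 20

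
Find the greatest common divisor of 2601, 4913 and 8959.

289

gcd(2601, 4913): 4913 = 1·2601 + 2312; 2601 = 1·2312 + 289; 2312 = 8·289 + 0 → 289
gcd(289, 8959): 8959 = 31·289 + 0 → 289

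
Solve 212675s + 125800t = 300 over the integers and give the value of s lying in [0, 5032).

4140

gcd(212675, 125800) = 25 (Euclid: 212675 = 1·125800 + 86875; 125800 = 1·86875 + 38925; 86875 = 2·38925 + 9025; 38925 = 4·9025 + 2825; 9025 = 3·2825 + 550; 2825 = 5·550 + 75; 550 = 7·75 + 25; 75 = 3·25 + 0), and 25 | 300.
Extended Euclid: 212675·(1603) + 125800·(-2710) = 25. Scale by 12: s₀ = 19236.
General solution s = s₀ + 5032k; reducing mod 5032 gives s = 4140 (and t = -6999).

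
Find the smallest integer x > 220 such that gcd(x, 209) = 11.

209 = 11·19. Any x with gcd(x, 209) = 11 is a multiple of 11, say 11s, with s coprime to 19.
Need s > 220/11, so s ≥ 21. First s ≥ 21 with gcd(s, 19) = 1 is s = 21. Thus x = 11·21 = 231.

231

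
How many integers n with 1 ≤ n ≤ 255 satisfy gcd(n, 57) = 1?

Prime factors of 57: 3, 19. Count integers ≤ 255 divisible by none of them.
By inclusion–exclusion: 255 − ⌊255/3⌋ − ⌊255/19⌋ + ⌊255/57⌋ = 161.

161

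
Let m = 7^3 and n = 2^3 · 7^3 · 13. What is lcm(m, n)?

max exponent per prime: 2^3 · 7^3 · 13 = 35672

35672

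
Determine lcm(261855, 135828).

gcd first: 261855 = 1·135828 + 126027; 135828 = 1·126027 + 9801; 126027 = 12·9801 + 8415; 9801 = 1·8415 + 1386; 8415 = 6·1386 + 99; 1386 = 14·99 + 0 → gcd = 99
lcm = 261855·135828/gcd = 35567240940/99 = 359265060

359265060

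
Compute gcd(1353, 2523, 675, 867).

3

1353 = 3 · 11 · 41; 2523 = 3 · 29²; 675 = 3³ · 5²; 867 = 3 · 17²
gcd takes min exponent of each prime: 3 = 3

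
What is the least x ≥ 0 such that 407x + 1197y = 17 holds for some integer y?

Euclid: 1197 = 2·407 + 383; 407 = 1·383 + 24; 383 = 15·24 + 23; 24 = 1·23 + 1; 23 = 23·1 + 0 → gcd = 1; 17 = 1·17.
Back-substitution yields 407·(50) + 1197·(-17) = 1, so one solution is x = 50·17 = 850, y = -17·17 = -289.
Solutions in x differ by 1197/1 = 1197; the one in [0, 1197) is 850 mod 1197 = 850.

850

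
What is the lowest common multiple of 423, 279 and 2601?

3789657

423 = 3² · 47; 279 = 3² · 31; 2601 = 3² · 17²
lcm takes max exponent of each prime: 3² · 17² · 31 · 47 = 3789657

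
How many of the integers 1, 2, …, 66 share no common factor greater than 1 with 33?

Prime factors of 33: 3, 11. Count integers ≤ 66 divisible by none of them.
By inclusion–exclusion: 66 − ⌊66/3⌋ − ⌊66/11⌋ + ⌊66/33⌋ = 40.

40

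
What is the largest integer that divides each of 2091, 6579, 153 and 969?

51

2091 = 3 · 17 · 41; 6579 = 3² · 17 · 43; 153 = 3² · 17; 969 = 3 · 17 · 19
gcd takes min exponent of each prime: 3 · 17 = 51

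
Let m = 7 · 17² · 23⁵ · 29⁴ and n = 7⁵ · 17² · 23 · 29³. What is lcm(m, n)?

max exponent per prime: 7⁵ · 17² · 23⁵ · 29⁴ = 22111551385295515409

22111551385295515409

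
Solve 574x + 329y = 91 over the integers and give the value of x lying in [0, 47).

Euclid: 574 = 1·329 + 245; 329 = 1·245 + 84; 245 = 2·84 + 77; 84 = 1·77 + 7; 77 = 11·7 + 0 → gcd = 7; 91 = 7·13.
Back-substitution yields 574·(-4) + 329·(7) = 7, so one solution is x = -4·13 = -52, y = 7·13 = 91.
Solutions in x differ by 329/7 = 47; the one in [0, 47) is -52 mod 47 = 42.

42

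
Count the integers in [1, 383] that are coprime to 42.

110

Prime factors of 42: 2, 3, 7. Count integers ≤ 383 divisible by none of them.
By inclusion–exclusion: 383 − ⌊383/2⌋ − ⌊383/3⌋ − ⌊383/7⌋ + ⌊383/6⌋ + ⌊383/14⌋ + ⌊383/21⌋ − ⌊383/42⌋ = 110.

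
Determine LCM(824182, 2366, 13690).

6673925009570

824182 = 2 · 19 · 23² · 41; 2366 = 2 · 7 · 13²; 13690 = 2 · 5 · 37²
lcm takes max exponent of each prime: 2 · 5 · 7 · 13² · 19 · 23² · 37² · 41 = 6673925009570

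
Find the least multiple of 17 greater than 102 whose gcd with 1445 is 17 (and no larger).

119

gcd(t, 1445) = 17 forces 17 | t; write t = 17s. Then gcd(17s, 17·85) = 17·gcd(s, 85), so need gcd(s, 85) = 1.
17s > 102 gives s ≥ 7. The least s ≥ 7 coprime to 85 is 7, so t = 17·7 = 119.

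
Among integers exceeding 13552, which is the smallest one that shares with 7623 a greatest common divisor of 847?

14399

Multiples of 847 above 13552: 847·17, 847·18, … . Need the cofactor coprime to 7623/847 = 9.
Checking s = 17, 18, … the first with gcd(s, 9) = 1 is s = 17, giving 14399.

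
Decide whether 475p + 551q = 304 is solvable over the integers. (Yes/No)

Yes

gcd(475, 551): 551 = 1·475 + 76; 475 = 6·76 + 19; 76 = 4·19 + 0 → 19
19 divides 304, so a solution exists.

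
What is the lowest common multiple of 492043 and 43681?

492043 = 19² · 29 · 47; 43681 = 11² · 19²
max exponents: 11² · 19² · 29 · 47 = 59537203

59537203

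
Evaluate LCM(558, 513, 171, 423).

1494882

558 = 2 · 3² · 31; 513 = 3³ · 19; 171 = 3² · 19; 423 = 3² · 47
lcm takes max exponent of each prime: 2 · 3³ · 19 · 31 · 47 = 1494882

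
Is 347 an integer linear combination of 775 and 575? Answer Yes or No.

No

By Bézout, 775u + 575v = 347 has integer solutions iff gcd(775, 575) | 347.
Euclid: 775 = 1·575 + 200; 575 = 2·200 + 175; 200 = 1·175 + 25; 175 = 7·25 + 0. gcd = 25; 347 mod 25 = 22. No.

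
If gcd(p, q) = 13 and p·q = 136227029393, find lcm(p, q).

For any two positive integers, gcd × lcm equals their product. Hence lcm = 136227029393 / 13 = 10479002261.

10479002261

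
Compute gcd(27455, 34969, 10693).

289

gcd(27455, 34969): 34969 = 1·27455 + 7514; 27455 = 3·7514 + 4913; 7514 = 1·4913 + 2601; 4913 = 1·2601 + 2312; 2601 = 1·2312 + 289; 2312 = 8·289 + 0 → 289
gcd(289, 10693): 10693 = 37·289 + 0 → 289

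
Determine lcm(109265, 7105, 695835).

109265 = 5 · 13 · 41²; 7105 = 5 · 7² · 29; 695835 = 3² · 5 · 7 · 47²
lcm takes max exponent of each prime: 3² · 5 · 7² · 13 · 29 · 41² · 47² = 3086834697765

3086834697765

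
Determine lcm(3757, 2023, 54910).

4996810

lcm(3757, 2023) = 3757·2023/gcd = 7600411/289 = 26299
lcm(26299, 54910) = 26299·54910/gcd = 1444078090/289 = 4996810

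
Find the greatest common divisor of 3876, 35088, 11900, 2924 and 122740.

gcd(3876, 35088): 35088 = 9·3876 + 204; 3876 = 19·204 + 0 → 204
gcd(204, 11900): 11900 = 58·204 + 68; 204 = 3·68 + 0 → 68
gcd(68, 2924): 2924 = 43·68 + 0 → 68
gcd(68, 122740): 122740 = 1805·68 + 0 → 68

68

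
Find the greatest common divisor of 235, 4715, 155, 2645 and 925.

235 = 5 · 47; 4715 = 5 · 23 · 41; 155 = 5 · 31; 2645 = 5 · 23²; 925 = 5² · 37
gcd takes min exponent of each prime: 5 = 5

5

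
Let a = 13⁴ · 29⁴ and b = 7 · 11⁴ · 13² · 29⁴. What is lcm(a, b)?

max exponent per prime: 7 · 11⁴ · 13⁴ · 29⁴ = 2070304287218167

2070304287218167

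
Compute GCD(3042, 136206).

18

3042 = 2 · 3² · 13²
136206 = 2 · 3² · 7 · 23 · 47
Common: 2 · 3² = 18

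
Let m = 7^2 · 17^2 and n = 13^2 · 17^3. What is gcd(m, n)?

289

min exponent per shared prime: 17^2 = 289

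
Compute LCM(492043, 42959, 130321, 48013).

21137675237

lcm(492043, 42959) = 492043·42959/gcd = 21137675237/361 = 58553117
lcm(58553117, 130321) = 58553117·130321/gcd = 7630700760557/361 = 21137675237
lcm(21137675237, 48013) = 21137675237·48013/gcd = 1014883201154081/48013 = 21137675237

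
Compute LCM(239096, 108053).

11237512

239096 = 2³ · 11² · 13 · 19; 108053 = 11² · 19 · 47
max exponents: 2³ · 11² · 13 · 19 · 47 = 11237512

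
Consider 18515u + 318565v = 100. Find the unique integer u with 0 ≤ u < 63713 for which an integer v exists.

Reduce mod 318565: 18515u ≡ 100 (mod 318565). With g = gcd(18515, 318565) = 5 dividing 100, divide through: 3703u ≡ 20 (mod 63713).
Since gcd(3703, 63713) = 1, u ≡ 20·(3703)⁻¹ ≡ 10702 (mod 63713). Smallest non-negative: 10702.

10702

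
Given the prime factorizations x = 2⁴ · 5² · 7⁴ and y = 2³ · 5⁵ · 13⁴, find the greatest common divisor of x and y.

min exponent per shared prime: 2³ · 5² = 200

200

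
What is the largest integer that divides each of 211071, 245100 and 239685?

gcd(211071, 245100): 245100 = 1·211071 + 34029; 211071 = 6·34029 + 6897; 34029 = 4·6897 + 6441; 6897 = 1·6441 + 456; 6441 = 14·456 + 57; 456 = 8·57 + 0 → 57
gcd(57, 239685): 239685 = 4205·57 + 0 → 57

57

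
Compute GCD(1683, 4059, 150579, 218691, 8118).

1683 = 3² · 11 · 17; 4059 = 3² · 11 · 41; 150579 = 3⁴ · 11 · 13²; 218691 = 3² · 11 · 47²; 8118 = 2 · 3² · 11 · 41
gcd takes min exponent of each prime: 3² · 11 = 99

99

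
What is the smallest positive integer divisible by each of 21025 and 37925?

31894925

21025 = 5² · 29²; 37925 = 5² · 37 · 41
max exponents: 5² · 29² · 37 · 41 = 31894925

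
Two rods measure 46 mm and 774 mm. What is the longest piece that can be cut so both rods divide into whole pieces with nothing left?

2

46 = 2 · 23
774 = 2 · 3² · 43
Common: 2 = 2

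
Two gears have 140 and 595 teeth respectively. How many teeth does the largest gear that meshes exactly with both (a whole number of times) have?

35

140 = 2² · 5 · 7
595 = 5 · 7 · 17
Common: 5 · 7 = 35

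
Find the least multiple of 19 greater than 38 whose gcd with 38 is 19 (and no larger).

38 = 19·2. Any x with gcd(x, 38) = 19 is a multiple of 19, say 19s, with s coprime to 2.
Need s > 38/19, so s ≥ 3. First s ≥ 3 with gcd(s, 2) = 1 is s = 3. Thus x = 19·3 = 57.

57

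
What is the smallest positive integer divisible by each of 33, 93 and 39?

13299

lcm(33, 93) = 33·93/gcd = 3069/3 = 1023
lcm(1023, 39) = 1023·39/gcd = 39897/3 = 13299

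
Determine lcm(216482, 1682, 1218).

546184086

216482 = 2 · 7² · 47²; 1682 = 2 · 29²; 1218 = 2 · 3 · 7 · 29
lcm takes max exponent of each prime: 2 · 3 · 7² · 29² · 47² = 546184086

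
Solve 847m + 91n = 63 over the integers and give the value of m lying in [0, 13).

gcd(847, 91) = 7 (Euclid: 847 = 9·91 + 28; 91 = 3·28 + 7; 28 = 4·7 + 0), and 7 | 63.
Extended Euclid: 847·(-3) + 91·(28) = 7. Scale by 9: m₀ = -27.
General solution m = m₀ + 13t; reducing mod 13 gives m = 12 (and n = -111).

12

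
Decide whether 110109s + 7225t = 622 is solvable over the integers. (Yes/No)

No

By Bézout, 110109s + 7225t = 622 has integer solutions iff gcd(110109, 7225) | 622.
Euclid: 110109 = 15·7225 + 1734; 7225 = 4·1734 + 289; 1734 = 6·289 + 0. gcd = 289; 622 mod 289 = 44. No.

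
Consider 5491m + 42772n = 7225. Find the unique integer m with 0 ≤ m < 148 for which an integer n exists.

gcd(5491, 42772) = 289 (Euclid: 42772 = 7·5491 + 4335; 5491 = 1·4335 + 1156; 4335 = 3·1156 + 867; 1156 = 1·867 + 289; 867 = 3·289 + 0), and 289 | 7225.
Extended Euclid: 5491·(39) + 42772·(-5) = 289. Scale by 25: m₀ = 975.
General solution m = m₀ + 148t; reducing mod 148 gives m = 87 (and n = -11).

87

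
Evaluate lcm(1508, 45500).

1319500

gcd first: 45500 = 30·1508 + 260; 1508 = 5·260 + 208; 260 = 1·208 + 52; 208 = 4·52 + 0 → gcd = 52
lcm = 1508·45500/gcd = 68614000/52 = 1319500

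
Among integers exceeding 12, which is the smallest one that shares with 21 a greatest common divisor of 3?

21 = 3·7. Any t with gcd(t, 21) = 3 is a multiple of 3, say 3s, with s coprime to 7.
Need s > 12/3, so s ≥ 5. First s ≥ 5 with gcd(s, 7) = 1 is s = 5. Thus t = 3·5 = 15.

15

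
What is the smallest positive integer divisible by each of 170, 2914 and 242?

29970490

170 = 2 · 5 · 17; 2914 = 2 · 31 · 47; 242 = 2 · 11²
lcm takes max exponent of each prime: 2 · 5 · 11² · 17 · 31 · 47 = 29970490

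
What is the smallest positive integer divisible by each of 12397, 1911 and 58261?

12397 = 7² · 11 · 23; 1911 = 3 · 7² · 13; 58261 = 7² · 29 · 41
lcm takes max exponent of each prime: 3 · 7² · 11 · 13 · 23 · 29 · 41 = 574861287

574861287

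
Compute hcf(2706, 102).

2706 = 2 · 3 · 11 · 41
102 = 2 · 3 · 17
Common: 2 · 3 = 6

6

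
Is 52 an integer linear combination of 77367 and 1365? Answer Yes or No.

gcd(77367, 1365): 77367 = 56·1365 + 927; 1365 = 1·927 + 438; 927 = 2·438 + 51; 438 = 8·51 + 30; 51 = 1·30 + 21; 30 = 1·21 + 9; 21 = 2·9 + 3; 9 = 3·3 + 0 → 3
3 does not divide 52, so a solution does not exist.

No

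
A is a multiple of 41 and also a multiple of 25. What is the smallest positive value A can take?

gcd first: 41 = 1·25 + 16; 25 = 1·16 + 9; 16 = 1·9 + 7; 9 = 1·7 + 2; 7 = 3·2 + 1; 2 = 2·1 + 0 → gcd = 1
lcm = 41·25/gcd = 1025/1 = 1025

1025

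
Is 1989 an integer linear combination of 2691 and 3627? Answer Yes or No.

By Bézout, 2691x − 3627y = 1989 has integer solutions iff gcd(2691, 3627) | 1989.
Euclid: 3627 = 1·2691 + 936; 2691 = 2·936 + 819; 936 = 1·819 + 117; 819 = 7·117 + 0. gcd = 117; 1989 mod 117 = 0. Yes.

Yes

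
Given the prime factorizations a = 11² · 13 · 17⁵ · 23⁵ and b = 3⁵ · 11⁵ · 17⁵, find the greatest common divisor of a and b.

min exponent per shared prime: 11² · 17⁵ = 171802697

171802697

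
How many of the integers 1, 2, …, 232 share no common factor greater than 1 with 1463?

Prime factors of 1463: 7, 11, 19. Count integers ≤ 232 divisible by none of them.
By inclusion–exclusion: 232 − ⌊232/7⌋ − ⌊232/11⌋ − ⌊232/19⌋ + ⌊232/77⌋ + ⌊232/133⌋ + ⌊232/209⌋ − ⌊232/1463⌋ = 171.

171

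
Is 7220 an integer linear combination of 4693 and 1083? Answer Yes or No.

Yes

By Bézout, 4693m − 1083n = 7220 has integer solutions iff gcd(4693, 1083) | 7220.
Euclid: 4693 = 4·1083 + 361; 1083 = 3·361 + 0. gcd = 361; 7220 mod 361 = 0. Yes.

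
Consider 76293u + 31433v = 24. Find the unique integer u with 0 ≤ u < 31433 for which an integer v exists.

Reduce mod 31433: 76293u ≡ 24 (mod 31433). With g = gcd(76293, 31433) = 1 dividing 24, divide through: 76293u ≡ 24 (mod 31433).
Since gcd(76293, 31433) = 1, u ≡ 24·(76293)⁻¹ ≡ 26971 (mod 31433). Smallest non-negative: 26971.

26971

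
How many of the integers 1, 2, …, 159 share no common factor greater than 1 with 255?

80

255 = 3·5·17. Inclusion–exclusion on these primes:
159 − ⌊159/3⌋ − ⌊159/5⌋ − ⌊159/17⌋ + ⌊159/15⌋ + ⌊159/51⌋ + ⌊159/85⌋ − ⌊159/255⌋ = 80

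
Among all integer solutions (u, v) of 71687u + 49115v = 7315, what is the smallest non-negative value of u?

120

gcd(71687, 49115) = 209 (Euclid: 71687 = 1·49115 + 22572; 49115 = 2·22572 + 3971; 22572 = 5·3971 + 2717; 3971 = 1·2717 + 1254; 2717 = 2·1254 + 209; 1254 = 6·209 + 0), and 209 | 7315.
Extended Euclid: 71687·(37) + 49115·(-54) = 209. Scale by 35: u₀ = 1295.
General solution u = u₀ + 235t; reducing mod 235 gives u = 120 (and v = -175).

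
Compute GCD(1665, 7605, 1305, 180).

45

gcd(1665, 7605): 7605 = 4·1665 + 945; 1665 = 1·945 + 720; 945 = 1·720 + 225; 720 = 3·225 + 45; 225 = 5·45 + 0 → 45
gcd(45, 1305): 1305 = 29·45 + 0 → 45
gcd(45, 180): 180 = 4·45 + 0 → 45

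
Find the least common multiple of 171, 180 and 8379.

171 = 3² · 19; 180 = 2² · 3² · 5; 8379 = 3² · 7² · 19
lcm takes max exponent of each prime: 2² · 3² · 5 · 7² · 19 = 167580

167580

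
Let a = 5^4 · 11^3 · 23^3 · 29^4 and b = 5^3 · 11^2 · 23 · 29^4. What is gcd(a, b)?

246045377875

min exponent per shared prime: 5^3 · 11^2 · 23 · 29^4 = 246045377875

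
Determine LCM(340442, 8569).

gcd first: 340442 = 39·8569 + 6251; 8569 = 1·6251 + 2318; 6251 = 2·2318 + 1615; 2318 = 1·1615 + 703; 1615 = 2·703 + 209; 703 = 3·209 + 76; 209 = 2·76 + 57; 76 = 1·57 + 19; 57 = 3·19 + 0 → gcd = 19
lcm = 340442·8569/gcd = 2917247498/19 = 153539342

153539342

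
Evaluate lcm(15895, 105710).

15895 = 5 · 11 · 17²; 105710 = 2 · 5 · 11 · 31²
max exponents: 2 · 5 · 11 · 17² · 31² = 30550190

30550190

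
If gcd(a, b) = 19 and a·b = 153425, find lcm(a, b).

Since gcd(a,b)·lcm(a,b) = ab, lcm = 153425/19 = 8075.

8075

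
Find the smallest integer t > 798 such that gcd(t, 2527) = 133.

Multiples of 133 above 798: 133·7, 133·8, … . Need the cofactor coprime to 2527/133 = 19.
Checking s = 7, 8, … the first with gcd(s, 19) = 1 is s = 7, giving 931.

931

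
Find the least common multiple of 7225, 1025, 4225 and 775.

7225 = 5² · 17²; 1025 = 5² · 41; 4225 = 5² · 13²; 775 = 5² · 31
lcm takes max exponent of each prime: 5² · 13² · 17² · 31 · 41 = 1551922775

1551922775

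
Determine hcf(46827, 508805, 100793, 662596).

121

gcd(46827, 508805): 508805 = 10·46827 + 40535; 46827 = 1·40535 + 6292; 40535 = 6·6292 + 2783; 6292 = 2·2783 + 726; 2783 = 3·726 + 605; 726 = 1·605 + 121; 605 = 5·121 + 0 → 121
gcd(121, 100793): 100793 = 833·121 + 0 → 121
gcd(121, 662596): 662596 = 5476·121 + 0 → 121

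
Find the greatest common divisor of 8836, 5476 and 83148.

8836 = 2² · 47²; 5476 = 2² · 37²; 83148 = 2² · 3 · 13² · 41
gcd takes min exponent of each prime: 2² = 4

4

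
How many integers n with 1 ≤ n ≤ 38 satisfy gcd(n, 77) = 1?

Prime factors of 77: 7, 11. Count integers ≤ 38 divisible by none of them.
By inclusion–exclusion: 38 − ⌊38/7⌋ − ⌊38/11⌋ + ⌊38/77⌋ = 30.

30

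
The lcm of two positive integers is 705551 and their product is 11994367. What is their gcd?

17

From gcd × lcm = mn: gcd = 11994367 / 705551 = 17.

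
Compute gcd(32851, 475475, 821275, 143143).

gcd(32851, 475475): 475475 = 14·32851 + 15561; 32851 = 2·15561 + 1729; 15561 = 9·1729 + 0 → 1729
gcd(1729, 821275): 821275 = 475·1729 + 0 → 1729
gcd(1729, 143143): 143143 = 82·1729 + 1365; 1729 = 1·1365 + 364; 1365 = 3·364 + 273; 364 = 1·273 + 91; 273 = 3·91 + 0 → 91

91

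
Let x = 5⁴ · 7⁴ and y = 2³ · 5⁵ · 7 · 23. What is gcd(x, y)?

min exponent per shared prime: 5⁴ · 7 = 4375

4375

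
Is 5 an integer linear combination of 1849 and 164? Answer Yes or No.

By Bézout, 1849s + 164t = 5 has integer solutions iff gcd(1849, 164) | 5.
Euclid: 1849 = 11·164 + 45; 164 = 3·45 + 29; 45 = 1·29 + 16; 29 = 1·16 + 13; 16 = 1·13 + 3; 13 = 4·3 + 1; 3 = 3·1 + 0. gcd = 1; 5 mod 1 = 0. Yes.

Yes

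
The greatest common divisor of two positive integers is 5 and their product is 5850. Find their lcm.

Since gcd(p,q)·lcm(p,q) = pq, lcm = 5850/5 = 1170.

1170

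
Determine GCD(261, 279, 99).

9

gcd(261, 279): 279 = 1·261 + 18; 261 = 14·18 + 9; 18 = 2·9 + 0 → 9
gcd(9, 99): 99 = 11·9 + 0 → 9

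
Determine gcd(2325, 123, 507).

3

2325 = 3 · 5² · 31; 123 = 3 · 41; 507 = 3 · 13²
gcd takes min exponent of each prime: 3 = 3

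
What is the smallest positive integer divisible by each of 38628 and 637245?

38628 = 2² · 3² · 29 · 37; 637245 = 3² · 5 · 7² · 17²
max exponents: 2² · 3² · 5 · 7² · 17² · 29 · 37 = 2735055540

2735055540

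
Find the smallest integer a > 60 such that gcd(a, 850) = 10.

70

gcd(a, 850) = 10 forces 10 | a; write a = 10s. Then gcd(10s, 10·85) = 10·gcd(s, 85), so need gcd(s, 85) = 1.
10s > 60 gives s ≥ 7. The least s ≥ 7 coprime to 85 is 7, so a = 10·7 = 70.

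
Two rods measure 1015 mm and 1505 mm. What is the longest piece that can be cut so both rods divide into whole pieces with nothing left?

1015 = 5 · 7 · 29
1505 = 5 · 7 · 43
Common: 5 · 7 = 35

35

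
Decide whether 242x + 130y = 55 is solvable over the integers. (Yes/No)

By Bézout, 242x + 130y = 55 has integer solutions iff gcd(242, 130) | 55.
Euclid: 242 = 1·130 + 112; 130 = 1·112 + 18; 112 = 6·18 + 4; 18 = 4·4 + 2; 4 = 2·2 + 0. gcd = 2; 55 mod 2 = 1. No.

No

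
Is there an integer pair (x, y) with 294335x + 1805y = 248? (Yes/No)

By Bézout, 294335x + 1805y = 248 has integer solutions iff gcd(294335, 1805) | 248.
Euclid: 294335 = 163·1805 + 120; 1805 = 15·120 + 5; 120 = 24·5 + 0. gcd = 5; 248 mod 5 = 3. No.

No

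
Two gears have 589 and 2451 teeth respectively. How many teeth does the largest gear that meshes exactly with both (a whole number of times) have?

Euclid: 2451 = 4·589 + 95; 589 = 6·95 + 19; 95 = 5·19 + 0. Last nonzero remainder: 19.

19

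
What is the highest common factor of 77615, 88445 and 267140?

gcd(77615, 88445): 88445 = 1·77615 + 10830; 77615 = 7·10830 + 1805; 10830 = 6·1805 + 0 → 1805
gcd(1805, 267140): 267140 = 148·1805 + 0 → 1805

1805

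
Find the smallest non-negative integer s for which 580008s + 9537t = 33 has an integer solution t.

229

Reduce mod 9537: 580008s ≡ 33 (mod 9537). With g = gcd(580008, 9537) = 33 dividing 33, divide through: 17576s ≡ 1 (mod 289).
Since gcd(17576, 289) = 1, s ≡ 1·(17576)⁻¹ ≡ 229 (mod 289). Smallest non-negative: 229.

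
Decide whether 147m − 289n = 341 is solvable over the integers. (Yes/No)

Yes

gcd(147, 289): 289 = 1·147 + 142; 147 = 1·142 + 5; 142 = 28·5 + 2; 5 = 2·2 + 1; 2 = 2·1 + 0 → 1
1 divides 341, so a solution exists.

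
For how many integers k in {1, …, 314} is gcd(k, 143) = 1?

143 = 11·13. Inclusion–exclusion on these primes:
314 − ⌊314/11⌋ − ⌊314/13⌋ + ⌊314/143⌋ = 264

264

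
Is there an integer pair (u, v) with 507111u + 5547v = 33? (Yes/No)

gcd(507111, 5547): 507111 = 91·5547 + 2334; 5547 = 2·2334 + 879; 2334 = 2·879 + 576; 879 = 1·576 + 303; 576 = 1·303 + 273; 303 = 1·273 + 30; 273 = 9·30 + 3; 30 = 10·3 + 0 → 3
3 divides 33, so a solution exists.

Yes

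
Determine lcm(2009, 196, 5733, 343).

6581484

2009 = 7² · 41; 196 = 2² · 7²; 5733 = 3² · 7² · 13; 343 = 7³
lcm takes max exponent of each prime: 2² · 3² · 7³ · 13 · 41 = 6581484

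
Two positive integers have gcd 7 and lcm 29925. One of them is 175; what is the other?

1197

u·v = gcd·lcm = 7·29925 = 209475, so v = 209475/175 = 1197.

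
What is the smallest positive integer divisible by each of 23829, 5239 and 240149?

1049691279

23829 = 3 · 13² · 47; 5239 = 13² · 31; 240149 = 7² · 13² · 29
lcm takes max exponent of each prime: 3 · 7² · 13² · 29 · 31 · 47 = 1049691279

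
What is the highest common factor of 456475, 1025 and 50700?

456475 = 5² · 19 · 31²; 1025 = 5² · 41; 50700 = 2² · 3 · 5² · 13²
gcd takes min exponent of each prime: 5² = 25

25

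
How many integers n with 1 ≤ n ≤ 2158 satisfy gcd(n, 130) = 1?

797

130 = 2·5·13. Inclusion–exclusion on these primes:
2158 − ⌊2158/2⌋ − ⌊2158/5⌋ − ⌊2158/13⌋ + ⌊2158/10⌋ + ⌊2158/26⌋ + ⌊2158/65⌋ − ⌊2158/130⌋ = 797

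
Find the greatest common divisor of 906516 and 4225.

906516 = 2² · 3² · 13² · 149
4225 = 5² · 13²
Common: 13² = 169

169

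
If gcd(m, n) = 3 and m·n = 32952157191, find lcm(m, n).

Since gcd(m,n)·lcm(m,n) = mn, lcm = 32952157191/3 = 10984052397.

10984052397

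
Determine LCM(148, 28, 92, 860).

5123020

lcm(148, 28) = 148·28/gcd = 4144/4 = 1036
lcm(1036, 92) = 1036·92/gcd = 95312/4 = 23828
lcm(23828, 860) = 23828·860/gcd = 20492080/4 = 5123020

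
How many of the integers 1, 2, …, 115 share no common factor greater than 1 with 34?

Prime factors of 34: 2, 17. Count integers ≤ 115 divisible by none of them.
By inclusion–exclusion: 115 − ⌊115/2⌋ − ⌊115/17⌋ + ⌊115/34⌋ = 55.

55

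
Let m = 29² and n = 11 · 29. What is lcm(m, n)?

max exponent per prime: 11 · 29² = 9251

9251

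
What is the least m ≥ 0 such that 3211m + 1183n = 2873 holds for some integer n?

Euclid: 3211 = 2·1183 + 845; 1183 = 1·845 + 338; 845 = 2·338 + 169; 338 = 2·169 + 0 → gcd = 169; 2873 = 169·17.
Back-substitution yields 3211·(3) + 1183·(-8) = 169, so one solution is m = 3·17 = 51, n = -8·17 = -136.
Solutions in m differ by 1183/169 = 7; the one in [0, 7) is 51 mod 7 = 2.

2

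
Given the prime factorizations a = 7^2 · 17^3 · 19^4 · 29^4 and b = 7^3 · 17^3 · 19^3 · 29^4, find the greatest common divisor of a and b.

min exponent per shared prime: 7^2 · 17^3 · 19^3 · 29^4 = 1167873055119323

1167873055119323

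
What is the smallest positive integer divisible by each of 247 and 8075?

104975

247 = 13 · 19; 8075 = 5² · 17 · 19
max exponents: 5² · 13 · 17 · 19 = 104975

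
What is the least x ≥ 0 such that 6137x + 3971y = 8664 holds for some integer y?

Euclid: 6137 = 1·3971 + 2166; 3971 = 1·2166 + 1805; 2166 = 1·1805 + 361; 1805 = 5·361 + 0 → gcd = 361; 8664 = 361·24.
Back-substitution yields 6137·(2) + 3971·(-3) = 361, so one solution is x = 2·24 = 48, y = -3·24 = -72.
Solutions in x differ by 3971/361 = 11; the one in [0, 11) is 48 mod 11 = 4.

4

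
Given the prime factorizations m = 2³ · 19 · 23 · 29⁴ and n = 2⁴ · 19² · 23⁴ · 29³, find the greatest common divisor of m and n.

min exponent per shared prime: 2³ · 19 · 23 · 29³ = 85263944

85263944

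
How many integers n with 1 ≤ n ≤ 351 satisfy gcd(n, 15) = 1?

Prime factors of 15: 3, 5. Count integers ≤ 351 divisible by none of them.
By inclusion–exclusion: 351 − ⌊351/3⌋ − ⌊351/5⌋ + ⌊351/15⌋ = 187.

187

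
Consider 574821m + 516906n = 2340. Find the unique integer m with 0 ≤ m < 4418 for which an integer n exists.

gcd(574821, 516906) = 117 (Euclid: 574821 = 1·516906 + 57915; 516906 = 8·57915 + 53586; 57915 = 1·53586 + 4329; 53586 = 12·4329 + 1638; 4329 = 2·1638 + 1053; 1638 = 1·1053 + 585; 1053 = 1·585 + 468; 585 = 1·468 + 117; 468 = 4·117 + 0), and 117 | 2340.
Extended Euclid: 574821·(-955) + 516906·(1062) = 117. Scale by 20: m₀ = -19100.
General solution m = m₀ + 4418t; reducing mod 4418 gives m = 2990 (and n = -3325).

2990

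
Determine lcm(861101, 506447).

gcd first: 861101 = 1·506447 + 354654; 506447 = 1·354654 + 151793; 354654 = 2·151793 + 51068; 151793 = 2·51068 + 49657; 51068 = 1·49657 + 1411; 49657 = 35·1411 + 272; 1411 = 5·272 + 51; 272 = 5·51 + 17; 51 = 3·17 + 0 → gcd = 17
lcm = 861101·506447/gcd = 436102018147/17 = 25653059891

25653059891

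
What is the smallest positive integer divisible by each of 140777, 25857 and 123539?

140777 = 7² · 13² · 17; 25857 = 3² · 13² · 17; 123539 = 13² · 17 · 43
lcm takes max exponent of each prime: 3² · 7² · 13² · 17 · 43 = 54480699

54480699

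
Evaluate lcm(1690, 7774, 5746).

660790

lcm(1690, 7774) = 1690·7774/gcd = 13138060/338 = 38870
lcm(38870, 5746) = 38870·5746/gcd = 223347020/338 = 660790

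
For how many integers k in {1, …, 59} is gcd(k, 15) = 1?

Prime factors of 15: 3, 5. Count integers ≤ 59 divisible by none of them.
By inclusion–exclusion: 59 − ⌊59/3⌋ − ⌊59/5⌋ + ⌊59/15⌋ = 32.

32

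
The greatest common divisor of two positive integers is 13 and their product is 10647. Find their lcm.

819

Since gcd(a,b)·lcm(a,b) = ab, lcm = 10647/13 = 819.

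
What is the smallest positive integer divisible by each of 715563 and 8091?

gcd first: 715563 = 88·8091 + 3555; 8091 = 2·3555 + 981; 3555 = 3·981 + 612; 981 = 1·612 + 369; 612 = 1·369 + 243; 369 = 1·243 + 126; 243 = 1·126 + 117; 126 = 1·117 + 9; 117 = 13·9 + 0 → gcd = 9
lcm = 715563·8091/gcd = 5789620233/9 = 643291137

643291137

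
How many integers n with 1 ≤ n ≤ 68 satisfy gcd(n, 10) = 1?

Prime factors of 10: 2, 5. Count integers ≤ 68 divisible by none of them.
By inclusion–exclusion: 68 − ⌊68/2⌋ − ⌊68/5⌋ + ⌊68/10⌋ = 27.

27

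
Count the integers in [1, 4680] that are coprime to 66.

1418

66 = 2·3·11. Inclusion–exclusion on these primes:
4680 − ⌊4680/2⌋ − ⌊4680/3⌋ − ⌊4680/11⌋ + ⌊4680/6⌋ + ⌊4680/22⌋ + ⌊4680/33⌋ − ⌊4680/66⌋ = 1418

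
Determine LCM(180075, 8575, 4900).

720300

180075 = 3 · 5² · 7⁴; 8575 = 5² · 7³; 4900 = 2² · 5² · 7²
lcm takes max exponent of each prime: 2² · 3 · 5² · 7⁴ = 720300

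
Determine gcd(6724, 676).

4

Euclid: 6724 = 9·676 + 640; 676 = 1·640 + 36; 640 = 17·36 + 28; 36 = 1·28 + 8; 28 = 3·8 + 4; 8 = 2·4 + 0. Last nonzero remainder: 4.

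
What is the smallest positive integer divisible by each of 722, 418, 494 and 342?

722 = 2 · 19²; 418 = 2 · 11 · 19; 494 = 2 · 13 · 19; 342 = 2 · 3² · 19
lcm takes max exponent of each prime: 2 · 3² · 11 · 13 · 19² = 929214

929214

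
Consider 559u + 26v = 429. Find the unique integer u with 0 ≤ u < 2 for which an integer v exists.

gcd(559, 26) = 13 (Euclid: 559 = 21·26 + 13; 26 = 2·13 + 0), and 13 | 429.
Extended Euclid: 559·(1) + 26·(-21) = 13. Scale by 33: u₀ = 33.
General solution u = u₀ + 2t; reducing mod 2 gives u = 1 (and v = -5).

1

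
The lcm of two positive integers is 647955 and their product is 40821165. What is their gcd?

63

From gcd × lcm = uv: gcd = 40821165 / 647955 = 63.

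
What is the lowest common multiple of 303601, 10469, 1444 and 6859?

23073676

303601 = 19² · 29²; 10469 = 19² · 29; 1444 = 2² · 19²; 6859 = 19³
lcm takes max exponent of each prime: 2² · 19³ · 29² = 23073676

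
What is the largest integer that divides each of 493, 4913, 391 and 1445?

17

gcd(493, 4913): 4913 = 9·493 + 476; 493 = 1·476 + 17; 476 = 28·17 + 0 → 17
gcd(17, 391): 391 = 23·17 + 0 → 17
gcd(17, 1445): 1445 = 85·17 + 0 → 17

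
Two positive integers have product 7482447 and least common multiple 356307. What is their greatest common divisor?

gcd·lcm = product, so gcd = 7482447/356307 = 21.

21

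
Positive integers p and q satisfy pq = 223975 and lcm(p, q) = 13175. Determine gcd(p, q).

From gcd × lcm = pq: gcd = 223975 / 13175 = 17.

17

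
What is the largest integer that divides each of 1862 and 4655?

1862 = 2 · 7² · 19
4655 = 5 · 7² · 19
Common: 7² · 19 = 931

931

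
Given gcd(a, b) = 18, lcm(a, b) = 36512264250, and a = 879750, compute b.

Using ab = gcd(a,b)·lcm(a,b) = 18·36512264250 = 657220756500, we get b = 657220756500/879750 = 747054.

747054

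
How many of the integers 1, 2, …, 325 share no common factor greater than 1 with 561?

185

Prime factors of 561: 3, 11, 17. Count integers ≤ 325 divisible by none of them.
By inclusion–exclusion: 325 − ⌊325/3⌋ − ⌊325/11⌋ − ⌊325/17⌋ + ⌊325/33⌋ + ⌊325/51⌋ + ⌊325/187⌋ − ⌊325/561⌋ = 185.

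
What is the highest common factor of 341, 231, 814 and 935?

11

gcd(341, 231): 341 = 1·231 + 110; 231 = 2·110 + 11; 110 = 10·11 + 0 → 11
gcd(11, 814): 814 = 74·11 + 0 → 11
gcd(11, 935): 935 = 85·11 + 0 → 11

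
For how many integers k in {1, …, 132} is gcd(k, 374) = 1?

56

374 = 2·11·17. Inclusion–exclusion on these primes:
132 − ⌊132/2⌋ − ⌊132/11⌋ − ⌊132/17⌋ + ⌊132/22⌋ + ⌊132/34⌋ + ⌊132/187⌋ − ⌊132/374⌋ = 56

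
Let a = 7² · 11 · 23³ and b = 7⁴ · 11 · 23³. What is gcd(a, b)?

6558013

min exponent per shared prime: 7² · 11 · 23³ = 6558013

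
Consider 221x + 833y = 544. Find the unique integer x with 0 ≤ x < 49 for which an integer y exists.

Euclid: 833 = 3·221 + 170; 221 = 1·170 + 51; 170 = 3·51 + 17; 51 = 3·17 + 0 → gcd = 17; 544 = 17·32.
Back-substitution yields 221·(-15) + 833·(4) = 17, so one solution is x = -15·32 = -480, y = 4·32 = 128.
Solutions in x differ by 833/17 = 49; the one in [0, 49) is -480 mod 49 = 10.

10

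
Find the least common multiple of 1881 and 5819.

gcd first: 5819 = 3·1881 + 176; 1881 = 10·176 + 121; 176 = 1·121 + 55; 121 = 2·55 + 11; 55 = 5·11 + 0 → gcd = 11
lcm = 1881·5819/gcd = 10945539/11 = 995049

995049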